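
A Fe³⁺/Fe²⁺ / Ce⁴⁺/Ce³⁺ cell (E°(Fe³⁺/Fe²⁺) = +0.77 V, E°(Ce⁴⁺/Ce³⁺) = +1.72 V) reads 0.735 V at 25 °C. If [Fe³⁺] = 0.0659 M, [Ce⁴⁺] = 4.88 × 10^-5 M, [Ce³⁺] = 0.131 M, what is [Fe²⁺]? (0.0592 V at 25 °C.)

From the Nernst equation, log Q = n(E° − E)/0.0592 = 1(0.95 − 0.735)/0.0592 = 3.632, so Q = 4280.
With Q = [Fe³⁺]·[Ce³⁺]/([Fe²⁺]·[Ce⁴⁺]) and the known concentrations, [Fe²⁺] in the denominator gives [Fe²⁺] = 0.041 M.

0.041 M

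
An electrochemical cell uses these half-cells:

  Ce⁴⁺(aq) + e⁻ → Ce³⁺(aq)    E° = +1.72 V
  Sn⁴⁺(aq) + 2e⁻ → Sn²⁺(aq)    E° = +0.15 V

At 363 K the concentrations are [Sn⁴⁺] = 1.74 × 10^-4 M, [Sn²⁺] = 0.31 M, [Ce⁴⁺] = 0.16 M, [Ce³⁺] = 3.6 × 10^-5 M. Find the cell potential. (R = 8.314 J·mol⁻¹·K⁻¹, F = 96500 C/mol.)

The Ce⁴⁺/Ce³⁺ couple has the higher reduction potential and acts as the cathode, so E°_cell = +1.72 − (+0.15) = 1.57 V.
Balancing electrons gives n = 2; the reaction quotient is Q = [Sn⁴⁺]·[Ce³⁺]^2/([Sn²⁺]·[Ce⁴⁺]^2) = 2.84 × 10^-11.
E = E° − (RT/nF) ln Q = 1.57 − (8.314×363)/(2×96500) × (-24.284) = 1.570 + 0.380 = 1.950 V.

1.95 V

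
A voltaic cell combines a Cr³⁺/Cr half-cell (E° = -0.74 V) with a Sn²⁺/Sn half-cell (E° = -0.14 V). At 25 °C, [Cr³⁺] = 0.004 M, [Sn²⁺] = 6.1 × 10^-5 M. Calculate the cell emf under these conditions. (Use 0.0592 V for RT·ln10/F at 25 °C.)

0.523 V

The Sn²⁺/Sn couple has the higher reduction potential and acts as the cathode, so E°_cell = -0.14 − (-0.74) = 0.60 V.
Balancing electrons gives n = 6; the reaction quotient is Q = [Cr³⁺]^2/[Sn²⁺]^3 = 7.05 × 10^7.
At 25 °C, E = E° − (0.0592/n) log Q = 0.60 − (0.0592/6)(7.848) = 0.600 − 0.077 = 0.523 V.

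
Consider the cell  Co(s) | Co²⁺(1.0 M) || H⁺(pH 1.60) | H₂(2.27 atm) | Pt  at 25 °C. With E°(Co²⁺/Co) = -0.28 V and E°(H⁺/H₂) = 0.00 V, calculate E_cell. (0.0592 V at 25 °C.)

0.17 V

The hydrogen couple is the cathode, so E°_cell = 0.28 V; n = 2.
[H⁺] = 10^(−1.60) = 0.025 M, and Q = [Co²⁺]·P(H₂) / [H⁺]^2 = 3600.
E = E° − (0.0592/2) log Q = 0.28 − (0.0592/2)(3.556) = 0.175 V.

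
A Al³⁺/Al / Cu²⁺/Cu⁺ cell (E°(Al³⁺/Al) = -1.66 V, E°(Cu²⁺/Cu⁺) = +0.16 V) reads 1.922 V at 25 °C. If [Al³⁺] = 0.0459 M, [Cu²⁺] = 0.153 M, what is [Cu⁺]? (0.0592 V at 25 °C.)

From the Nernst equation, log Q = n(E° − E)/0.0592 = 3(1.82 − 1.922)/0.0592 = -5.169, so Q = 6.78 × 10^-6.
With Q = [Al³⁺]·[Cu⁺]^3/[Cu²⁺]^3 and the known concentrations, [Cu⁺]^3 in the numerator gives [Cu⁺] = 0.0081 M.

0.0081 M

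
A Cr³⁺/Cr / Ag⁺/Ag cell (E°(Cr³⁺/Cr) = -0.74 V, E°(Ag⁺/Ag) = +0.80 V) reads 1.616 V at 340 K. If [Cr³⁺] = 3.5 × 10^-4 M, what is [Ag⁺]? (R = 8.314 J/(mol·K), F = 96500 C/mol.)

From the Nernst equation, ln Q = nF(E° − E)/RT = 3×96500×(1.54 − 1.616)/(8.314×340) = -7.783, so Q = 4.17 × 10^-4.
With Q = [Cr³⁺]/[Ag⁺]^3 and the known concentrations, [Ag⁺]^3 in the denominator gives [Ag⁺] = 0.94 M.

0.94 M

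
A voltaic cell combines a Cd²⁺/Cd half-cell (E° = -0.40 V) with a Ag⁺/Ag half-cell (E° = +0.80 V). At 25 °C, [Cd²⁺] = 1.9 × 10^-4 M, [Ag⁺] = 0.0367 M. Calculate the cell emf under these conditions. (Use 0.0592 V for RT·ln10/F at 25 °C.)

1.23 V

The Ag⁺/Ag couple has the higher reduction potential and acts as the cathode, so E°_cell = +0.80 − (-0.40) = 1.20 V.
Balancing electrons gives n = 2; the reaction quotient is Q = [Cd²⁺]/[Ag⁺]^2 = 0.141.
At 25 °C, E = E° − (0.0592/n) log Q = 1.20 − (0.0592/2)(-0.851) = 1.200 + 0.025 = 1.225 V.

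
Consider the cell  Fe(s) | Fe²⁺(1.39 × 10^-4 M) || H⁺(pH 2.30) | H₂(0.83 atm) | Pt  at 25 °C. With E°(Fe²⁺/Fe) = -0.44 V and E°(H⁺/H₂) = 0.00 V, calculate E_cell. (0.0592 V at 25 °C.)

0.42 V

The hydrogen couple is the cathode, so E°_cell = 0.44 V; n = 2.
[H⁺] = 10^(−2.30) = 0.0050 M, and Q = [Fe²⁺]·P(H₂) / [H⁺]^2 = 4.59.
E = E° − (0.0592/2) log Q = 0.44 − (0.0592/2)(0.662) = 0.420 V.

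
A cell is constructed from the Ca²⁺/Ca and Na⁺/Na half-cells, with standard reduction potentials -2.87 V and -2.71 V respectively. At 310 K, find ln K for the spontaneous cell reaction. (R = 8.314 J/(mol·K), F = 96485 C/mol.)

ln K = 12.0

E°_cell = -2.71 − (-2.87) = 0.16 V, with n = 2 electrons transferred.
At equilibrium E = 0, so the Nernst equation gives ln K = nFE°/RT = (2)(96485)(0.16)/((8.314)(310)) = 11.98.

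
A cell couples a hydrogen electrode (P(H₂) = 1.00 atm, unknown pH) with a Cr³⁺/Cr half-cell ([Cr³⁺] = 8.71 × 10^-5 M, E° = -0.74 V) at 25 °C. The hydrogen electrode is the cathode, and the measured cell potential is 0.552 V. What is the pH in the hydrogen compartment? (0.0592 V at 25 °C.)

E°_cell = 0.74 V and n = 6.
log Q = n(E° − E)/0.0592 = 6×(0.74 − 0.552)/0.0592 = 19.054.
With Q = [Cr³⁺]^2·P(H₂)^3 / [H⁺]^6, solving for [H⁺] gives log[H⁺] = -4.529, so pH = 4.53.

pH = 4.53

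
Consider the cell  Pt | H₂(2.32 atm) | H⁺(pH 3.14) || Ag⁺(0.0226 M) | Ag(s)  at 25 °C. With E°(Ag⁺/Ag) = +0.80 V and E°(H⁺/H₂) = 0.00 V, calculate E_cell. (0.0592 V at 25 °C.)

0.90 V

The Ag⁺/Ag couple is the cathode, so E°_cell = 0.80 V; n = 2.
[H⁺] = 10^(−3.14) = 7.2 × 10^-4 M, and Q = [H⁺]^2 / ([Ag⁺]^2·P(H₂)) = 4.43 × 10^-4.
E = E° − (0.0592/2) log Q = 0.80 − (0.0592/2)(-3.354) = 0.899 V.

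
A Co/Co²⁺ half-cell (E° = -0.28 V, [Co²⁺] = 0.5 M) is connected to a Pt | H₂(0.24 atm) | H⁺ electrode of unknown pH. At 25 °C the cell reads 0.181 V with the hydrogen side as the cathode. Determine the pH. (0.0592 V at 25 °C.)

E°_cell = 0.28 V and n = 2.
log Q = n(E° − E)/0.0592 = 2×(0.28 − 0.181)/0.0592 = 3.345.
With Q = [Co²⁺]·P(H₂) / [H⁺]^2, solving for [H⁺] gives log[H⁺] = -2.133, so pH = 2.13.

pH = 2.13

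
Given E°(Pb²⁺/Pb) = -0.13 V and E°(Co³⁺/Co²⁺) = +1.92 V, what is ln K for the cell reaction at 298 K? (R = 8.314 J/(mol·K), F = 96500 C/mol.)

E°_cell = +1.92 − (-0.13) = 2.05 V, with n = 2 electrons transferred.
At equilibrium E = 0, so the Nernst equation gives ln K = nFE°/RT = (2)(96500)(2.05)/((8.314)(298)) = 159.69.

ln K = 159.7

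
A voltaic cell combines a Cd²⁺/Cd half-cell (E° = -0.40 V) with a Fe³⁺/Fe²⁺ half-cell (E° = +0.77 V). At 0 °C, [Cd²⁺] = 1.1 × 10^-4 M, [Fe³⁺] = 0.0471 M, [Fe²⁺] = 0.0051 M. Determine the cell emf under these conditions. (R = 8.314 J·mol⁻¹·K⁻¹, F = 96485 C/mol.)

The Fe³⁺/Fe²⁺ couple has the higher reduction potential and acts as the cathode, so E°_cell = +0.77 − (-0.40) = 1.17 V.
Balancing electrons gives n = 2; the reaction quotient is Q = [Cd²⁺]·[Fe²⁺]^2/[Fe³⁺]^2 = 1.29 × 10^-6.
E = E° − (RT/nF) ln Q = 1.17 − (8.314×273)/(2×96485) × (-13.561) = 1.170 + 0.160 = 1.330 V.

1.33 V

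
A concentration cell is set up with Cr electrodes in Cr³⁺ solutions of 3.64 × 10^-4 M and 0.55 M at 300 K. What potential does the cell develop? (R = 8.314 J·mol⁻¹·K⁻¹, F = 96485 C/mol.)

Both half-cells are Cr³⁺/Cr, so E°_cell = 0. The concentrated side is the cathode; the cell reaction moves Cr³⁺ from high to low concentration with n = 3.
Q = [Cr³⁺]_dilute/[Cr³⁺]_conc = 3.64 × 10^-4/0.55 = 6.62 × 10^-4.
E = 0 − (RT/nF) ln Q = −((8.314×300)/(3×96485))(-7.321) = 0.0631 V.

0.063 V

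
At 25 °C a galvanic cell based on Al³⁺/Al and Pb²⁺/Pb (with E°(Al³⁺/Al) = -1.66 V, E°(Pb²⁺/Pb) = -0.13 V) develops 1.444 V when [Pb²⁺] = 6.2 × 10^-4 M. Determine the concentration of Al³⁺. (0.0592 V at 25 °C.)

0.35 M

From the Nernst equation, log Q = n(E° − E)/0.0592 = 6(1.53 − 1.444)/0.0592 = 8.716, so Q = 5.2 × 10^8.
With Q = [Al³⁺]^2/[Pb²⁺]^3 and the known concentrations, [Al³⁺]^2 in the numerator gives [Al³⁺] = 0.35 M.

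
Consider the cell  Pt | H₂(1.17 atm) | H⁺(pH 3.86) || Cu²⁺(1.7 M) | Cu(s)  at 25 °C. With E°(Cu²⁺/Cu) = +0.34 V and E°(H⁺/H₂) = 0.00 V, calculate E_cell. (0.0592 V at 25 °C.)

The Cu²⁺/Cu couple is the cathode, so E°_cell = 0.34 V; n = 2.
[H⁺] = 10^(−3.86) = 1.4 × 10^-4 M, and Q = [H⁺]^2 / ([Cu²⁺]·P(H₂)) = 9.58 × 10^-9.
E = E° − (0.0592/2) log Q = 0.34 − (0.0592/2)(-8.019) = 0.577 V.

0.58 V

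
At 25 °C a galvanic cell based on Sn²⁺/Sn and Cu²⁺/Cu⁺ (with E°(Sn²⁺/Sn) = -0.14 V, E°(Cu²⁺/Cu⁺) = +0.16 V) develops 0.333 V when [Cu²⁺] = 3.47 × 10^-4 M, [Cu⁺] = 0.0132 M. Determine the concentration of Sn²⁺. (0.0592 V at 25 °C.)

5.3 × 10^-5 M

From the Nernst equation, log Q = n(E° − E)/0.0592 = 2(0.30 − 0.333)/0.0592 = -1.115, so Q = 0.0768.
With Q = [Sn²⁺]·[Cu⁺]^2/[Cu²⁺]^2 and the known concentrations, [Sn²⁺] in the numerator gives [Sn²⁺] = 5.3 × 10^-5 M.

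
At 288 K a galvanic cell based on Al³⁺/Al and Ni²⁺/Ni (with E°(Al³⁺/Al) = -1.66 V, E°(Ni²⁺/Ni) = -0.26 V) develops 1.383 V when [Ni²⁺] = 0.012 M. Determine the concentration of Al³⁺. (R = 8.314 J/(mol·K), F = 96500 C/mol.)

From the Nernst equation, ln Q = nF(E° − E)/RT = 6×96500×(1.40 − 1.383)/(8.314×288) = 4.111, so Q = 61.0.
With Q = [Al³⁺]^2/[Ni²⁺]^3 and the known concentrations, [Al³⁺]^2 in the numerator gives [Al³⁺] = 0.01 M.

0.01 M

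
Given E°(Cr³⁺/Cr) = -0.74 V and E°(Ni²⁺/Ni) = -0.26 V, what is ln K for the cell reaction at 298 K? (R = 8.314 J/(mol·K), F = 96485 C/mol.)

ln K = 112.2

E°_cell = -0.26 − (-0.74) = 0.48 V, with n = 6 electrons transferred.
At equilibrium E = 0, so the Nernst equation gives ln K = nFE°/RT = (6)(96485)(0.48)/((8.314)(298)) = 112.16.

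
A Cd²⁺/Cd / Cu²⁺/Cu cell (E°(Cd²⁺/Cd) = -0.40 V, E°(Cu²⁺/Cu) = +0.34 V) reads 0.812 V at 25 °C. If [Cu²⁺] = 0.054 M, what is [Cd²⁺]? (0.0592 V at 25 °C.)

2 × 10^-4 M

From the Nernst equation, log Q = n(E° − E)/0.0592 = 2(0.74 − 0.812)/0.0592 = -2.432, so Q = 0.00369.
With Q = [Cd²⁺]/[Cu²⁺] and the known concentrations, [Cd²⁺] in the numerator gives [Cd²⁺] = 2 × 10^-4 M.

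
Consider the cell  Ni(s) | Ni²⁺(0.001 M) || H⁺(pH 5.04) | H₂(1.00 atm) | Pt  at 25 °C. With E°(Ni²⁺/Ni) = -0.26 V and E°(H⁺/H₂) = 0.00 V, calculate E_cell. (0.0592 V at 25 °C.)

0.050 V

The hydrogen couple is the cathode, so E°_cell = 0.26 V; n = 2.
[H⁺] = 10^(−5.04) = 9.1 × 10^-6 M, and Q = [Ni²⁺]·P(H₂) / [H⁺]^2 = 1.2 × 10^7.
E = E° − (0.0592/2) log Q = 0.26 − (0.0592/2)(7.080) = 0.050 V.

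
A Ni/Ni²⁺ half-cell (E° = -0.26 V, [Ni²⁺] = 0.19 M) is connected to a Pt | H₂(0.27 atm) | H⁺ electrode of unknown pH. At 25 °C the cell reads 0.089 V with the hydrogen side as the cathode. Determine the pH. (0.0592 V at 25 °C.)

E°_cell = 0.26 V and n = 2.
log Q = n(E° − E)/0.0592 = 2×(0.26 − 0.089)/0.0592 = 5.777.
With Q = [Ni²⁺]·P(H₂) / [H⁺]^2, solving for [H⁺] gives log[H⁺] = -3.533, so pH = 3.53.

pH = 3.53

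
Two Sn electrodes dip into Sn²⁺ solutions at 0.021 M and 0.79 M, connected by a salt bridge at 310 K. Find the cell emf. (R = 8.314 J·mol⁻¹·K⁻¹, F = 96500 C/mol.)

Both half-cells are Sn²⁺/Sn, so E°_cell = 0. The concentrated side is the cathode; the cell reaction moves Sn²⁺ from high to low concentration with n = 2.
Q = [Sn²⁺]_dilute/[Sn²⁺]_conc = 0.021/0.79 = 0.0266.
E = 0 − (RT/nF) ln Q = −((8.314×310)/(2×96500))(-3.628) = 0.0484 V.

0.048 V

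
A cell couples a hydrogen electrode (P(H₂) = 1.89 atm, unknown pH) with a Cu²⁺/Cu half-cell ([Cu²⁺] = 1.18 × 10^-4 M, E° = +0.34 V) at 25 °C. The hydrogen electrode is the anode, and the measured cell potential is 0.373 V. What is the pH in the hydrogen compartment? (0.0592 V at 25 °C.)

pH = 2.38

E°_cell = 0.34 V and n = 2.
log Q = n(E° − E)/0.0592 = 2×(0.34 − 0.373)/0.0592 = -1.115.
With Q = [H⁺]^2 / ([Cu²⁺]·P(H₂)), solving for [H⁺] gives log[H⁺] = -2.383, so pH = 2.38.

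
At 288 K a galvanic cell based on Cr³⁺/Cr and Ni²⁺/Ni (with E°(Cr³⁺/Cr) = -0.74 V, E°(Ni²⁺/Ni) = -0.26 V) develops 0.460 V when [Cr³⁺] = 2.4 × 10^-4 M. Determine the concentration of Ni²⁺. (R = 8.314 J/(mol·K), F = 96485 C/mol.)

From the Nernst equation, ln Q = nF(E° − E)/RT = 6×96485×(0.48 − 0.460)/(8.314×288) = 4.835, so Q = 126.
With Q = [Cr³⁺]^2/[Ni²⁺]^3 and the known concentrations, [Ni²⁺]^3 in the denominator gives [Ni²⁺] = 7.7 × 10^-4 M.

7.7 × 10^-4 M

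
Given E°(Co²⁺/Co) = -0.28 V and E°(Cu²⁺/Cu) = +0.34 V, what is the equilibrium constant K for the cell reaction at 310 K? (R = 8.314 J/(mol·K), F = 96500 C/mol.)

1.5 × 10^20

E°_cell = +0.34 − (-0.28) = 0.62 V, with n = 2 electrons transferred.
At equilibrium E = 0, so the Nernst equation gives ln K = nFE°/RT = (2)(96500)(0.62)/((8.314)(310)) = 46.43.
K = e^46.43 = 1.5 × 10^20.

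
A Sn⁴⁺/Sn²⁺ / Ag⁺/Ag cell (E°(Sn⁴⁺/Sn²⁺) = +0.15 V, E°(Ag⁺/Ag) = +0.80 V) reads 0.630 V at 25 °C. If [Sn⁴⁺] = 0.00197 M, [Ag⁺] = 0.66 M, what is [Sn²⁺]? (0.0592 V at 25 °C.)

9.5 × 10^-4 M

From the Nernst equation, log Q = n(E° − E)/0.0592 = 2(0.65 − 0.630)/0.0592 = 0.676, so Q = 4.74.
With Q = [Sn⁴⁺]/([Sn²⁺]·[Ag⁺]^2) and the known concentrations, [Sn²⁺] in the denominator gives [Sn²⁺] = 9.5 × 10^-4 M.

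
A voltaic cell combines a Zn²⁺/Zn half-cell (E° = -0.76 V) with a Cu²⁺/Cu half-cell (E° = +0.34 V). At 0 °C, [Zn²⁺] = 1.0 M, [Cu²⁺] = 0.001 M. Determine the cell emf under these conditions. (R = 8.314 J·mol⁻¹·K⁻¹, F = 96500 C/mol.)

1.02 V

The Cu²⁺/Cu couple has the higher reduction potential and acts as the cathode, so E°_cell = +0.34 − (-0.76) = 1.10 V.
Balancing electrons gives n = 2; the reaction quotient is Q = [Zn²⁺]/[Cu²⁺] = 1000.
E = E° − (RT/nF) ln Q = 1.10 − (8.314×273)/(2×96500) × (6.908) = 1.100 − 0.081 = 1.019 V.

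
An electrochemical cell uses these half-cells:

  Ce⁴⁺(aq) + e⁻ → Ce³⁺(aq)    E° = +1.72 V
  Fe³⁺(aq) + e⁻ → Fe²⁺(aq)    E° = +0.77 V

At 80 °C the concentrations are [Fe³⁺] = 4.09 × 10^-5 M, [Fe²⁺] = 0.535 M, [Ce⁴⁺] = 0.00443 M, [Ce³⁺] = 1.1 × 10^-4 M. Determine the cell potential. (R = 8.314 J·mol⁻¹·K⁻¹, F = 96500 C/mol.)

The Ce⁴⁺/Ce³⁺ couple has the higher reduction potential and acts as the cathode, so E°_cell = +1.72 − (+0.77) = 0.95 V.
Balancing electrons gives n = 1; the reaction quotient is Q = [Fe³⁺]·[Ce³⁺]/([Fe²⁺]·[Ce⁴⁺]) = 1.9 × 10^-6.
E = E° − (RT/nF) ln Q = 0.95 − (8.314×353)/(1×96500) × (-13.175) = 0.950 + 0.401 = 1.351 V.

1.35 V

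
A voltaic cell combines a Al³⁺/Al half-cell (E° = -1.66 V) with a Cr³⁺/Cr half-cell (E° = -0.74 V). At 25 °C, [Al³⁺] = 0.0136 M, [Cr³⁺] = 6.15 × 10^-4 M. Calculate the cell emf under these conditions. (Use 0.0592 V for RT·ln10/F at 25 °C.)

The Cr³⁺/Cr couple has the higher reduction potential and acts as the cathode, so E°_cell = -0.74 − (-1.66) = 0.92 V.
Balancing electrons gives n = 3; the reaction quotient is Q = [Al³⁺]/[Cr³⁺] = 22.1.
At 25 °C, E = E° − (0.0592/n) log Q = 0.92 − (0.0592/3)(1.345) = 0.920 − 0.027 = 0.893 V.

0.893 V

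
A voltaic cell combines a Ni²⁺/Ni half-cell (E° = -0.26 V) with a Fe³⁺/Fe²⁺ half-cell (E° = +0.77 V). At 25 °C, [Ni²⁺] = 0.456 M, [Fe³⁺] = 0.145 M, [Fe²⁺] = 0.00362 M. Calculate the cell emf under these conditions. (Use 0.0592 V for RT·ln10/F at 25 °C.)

1.13 V

The Fe³⁺/Fe²⁺ couple has the higher reduction potential and acts as the cathode, so E°_cell = +0.77 − (-0.26) = 1.03 V.
Balancing electrons gives n = 2; the reaction quotient is Q = [Ni²⁺]·[Fe²⁺]^2/[Fe³⁺]^2 = 2.84 × 10^-4.
At 25 °C, E = E° − (0.0592/n) log Q = 1.03 − (0.0592/2)(-3.546) = 1.030 + 0.105 = 1.135 V.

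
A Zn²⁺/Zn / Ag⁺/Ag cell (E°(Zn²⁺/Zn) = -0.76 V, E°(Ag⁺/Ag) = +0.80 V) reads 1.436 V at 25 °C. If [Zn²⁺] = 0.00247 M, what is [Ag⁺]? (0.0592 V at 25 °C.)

From the Nernst equation, log Q = n(E° − E)/0.0592 = 2(1.56 − 1.436)/0.0592 = 4.189, so Q = 1.55 × 10^4.
With Q = [Zn²⁺]/[Ag⁺]^2 and the known concentrations, [Ag⁺]^2 in the denominator gives [Ag⁺] = 4 × 10^-4 M.

4 × 10^-4 M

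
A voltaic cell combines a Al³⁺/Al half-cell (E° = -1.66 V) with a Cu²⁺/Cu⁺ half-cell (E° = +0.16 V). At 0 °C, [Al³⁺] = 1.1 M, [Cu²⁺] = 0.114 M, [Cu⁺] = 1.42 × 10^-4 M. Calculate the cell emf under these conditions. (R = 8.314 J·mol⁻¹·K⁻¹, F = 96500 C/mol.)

1.98 V

The Cu²⁺/Cu⁺ couple has the higher reduction potential and acts as the cathode, so E°_cell = +0.16 − (-1.66) = 1.82 V.
Balancing electrons gives n = 3; the reaction quotient is Q = [Al³⁺]·[Cu⁺]^3/[Cu²⁺]^3 = 2.13 × 10^-9.
E = E° − (RT/nF) ln Q = 1.82 − (8.314×273)/(3×96500) × (-19.969) = 1.820 + 0.157 = 1.977 V.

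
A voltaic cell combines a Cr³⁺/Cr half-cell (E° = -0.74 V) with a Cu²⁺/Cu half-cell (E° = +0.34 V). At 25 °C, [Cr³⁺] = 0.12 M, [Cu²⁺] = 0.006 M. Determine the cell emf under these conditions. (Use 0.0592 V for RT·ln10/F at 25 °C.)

1.03 V

The Cu²⁺/Cu couple has the higher reduction potential and acts as the cathode, so E°_cell = +0.34 − (-0.74) = 1.08 V.
Balancing electrons gives n = 6; the reaction quotient is Q = [Cr³⁺]^2/[Cu²⁺]^3 = 6.67 × 10^4.
At 25 °C, E = E° − (0.0592/n) log Q = 1.08 − (0.0592/6)(4.824) = 1.080 − 0.048 = 1.032 V.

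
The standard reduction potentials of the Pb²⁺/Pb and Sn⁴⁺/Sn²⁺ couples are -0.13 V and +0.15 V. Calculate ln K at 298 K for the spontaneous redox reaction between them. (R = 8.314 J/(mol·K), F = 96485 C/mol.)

E°_cell = +0.15 − (-0.13) = 0.28 V, with n = 2 electrons transferred.
At equilibrium E = 0, so the Nernst equation gives ln K = nFE°/RT = (2)(96485)(0.28)/((8.314)(298)) = 21.81.

ln K = 21.8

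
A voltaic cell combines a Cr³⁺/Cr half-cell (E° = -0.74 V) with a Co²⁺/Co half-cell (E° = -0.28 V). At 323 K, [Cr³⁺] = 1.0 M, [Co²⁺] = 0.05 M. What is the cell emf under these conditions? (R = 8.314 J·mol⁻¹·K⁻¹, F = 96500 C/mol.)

0.418 V

The Co²⁺/Co couple has the higher reduction potential and acts as the cathode, so E°_cell = -0.28 − (-0.74) = 0.46 V.
Balancing electrons gives n = 6; the reaction quotient is Q = [Cr³⁺]^2/[Co²⁺]^3 = 8000.
E = E° − (RT/nF) ln Q = 0.46 − (8.314×323)/(6×96500) × (8.987) = 0.460 − 0.042 = 0.418 V.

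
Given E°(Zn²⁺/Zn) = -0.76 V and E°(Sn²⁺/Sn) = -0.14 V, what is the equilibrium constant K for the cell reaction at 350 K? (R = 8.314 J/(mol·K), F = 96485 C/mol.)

E°_cell = -0.14 − (-0.76) = 0.62 V, with n = 2 electrons transferred.
At equilibrium E = 0, so the Nernst equation gives ln K = nFE°/RT = (2)(96485)(0.62)/((8.314)(350)) = 41.12.
K = e^41.12 = 7.2 × 10^17.

7.2 × 10^17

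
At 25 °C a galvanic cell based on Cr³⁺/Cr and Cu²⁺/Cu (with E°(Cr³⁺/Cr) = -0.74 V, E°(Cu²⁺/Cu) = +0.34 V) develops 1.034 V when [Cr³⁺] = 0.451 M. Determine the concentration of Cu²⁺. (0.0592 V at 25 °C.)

0.016 M

From the Nernst equation, log Q = n(E° − E)/0.0592 = 6(1.08 − 1.034)/0.0592 = 4.662, so Q = 4.59 × 10^4.
With Q = [Cr³⁺]^2/[Cu²⁺]^3 and the known concentrations, [Cu²⁺]^3 in the denominator gives [Cu²⁺] = 0.016 M.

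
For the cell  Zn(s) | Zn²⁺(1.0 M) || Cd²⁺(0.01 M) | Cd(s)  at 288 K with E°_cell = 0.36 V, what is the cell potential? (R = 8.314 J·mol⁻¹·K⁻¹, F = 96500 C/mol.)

0.303 V

Balancing electrons gives n = 2; the reaction quotient is Q = [Zn²⁺]/[Cd²⁺] = 100.
E = E° − (RT/nF) ln Q = 0.36 − (8.314×288)/(2×96500) × (4.605) = 0.360 − 0.057 = 0.303 V.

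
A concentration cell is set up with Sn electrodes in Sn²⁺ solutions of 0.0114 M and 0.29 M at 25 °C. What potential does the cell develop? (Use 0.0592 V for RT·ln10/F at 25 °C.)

Both half-cells are Sn²⁺/Sn, so E°_cell = 0. The concentrated side is the cathode; the cell reaction moves Sn²⁺ from high to low concentration with n = 2.
Q = [Sn²⁺]_dilute/[Sn²⁺]_conc = 0.0114/0.29 = 0.0393.
E = 0 − (0.0592/2) log Q = −(0.0592/2)(-1.405) = 0.0416 V.

0.042 V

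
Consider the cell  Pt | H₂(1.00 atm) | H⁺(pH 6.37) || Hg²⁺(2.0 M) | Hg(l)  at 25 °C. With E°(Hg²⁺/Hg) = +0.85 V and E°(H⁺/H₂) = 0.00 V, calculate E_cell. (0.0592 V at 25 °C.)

1.24 V

The Hg²⁺/Hg couple is the cathode, so E°_cell = 0.85 V; n = 2.
[H⁺] = 10^(−6.37) = 4.3 × 10^-7 M, and Q = [H⁺]^2 / ([Hg²⁺]·P(H₂)) = 9.1 × 10^-14.
E = E° − (0.0592/2) log Q = 0.85 − (0.0592/2)(-13.041) = 1.236 V.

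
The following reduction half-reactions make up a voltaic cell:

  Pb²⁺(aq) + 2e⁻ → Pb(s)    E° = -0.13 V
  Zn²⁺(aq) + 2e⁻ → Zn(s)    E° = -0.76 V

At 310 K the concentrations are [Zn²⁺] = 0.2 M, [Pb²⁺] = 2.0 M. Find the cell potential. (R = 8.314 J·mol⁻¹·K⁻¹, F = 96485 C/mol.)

The Pb²⁺/Pb couple has the higher reduction potential and acts as the cathode, so E°_cell = -0.13 − (-0.76) = 0.63 V.
Balancing electrons gives n = 2; the reaction quotient is Q = [Zn²⁺]/[Pb²⁺] = 0.100.
E = E° − (RT/nF) ln Q = 0.63 − (8.314×310)/(2×96485) × (-2.303) = 0.630 + 0.031 = 0.661 V.

0.661 V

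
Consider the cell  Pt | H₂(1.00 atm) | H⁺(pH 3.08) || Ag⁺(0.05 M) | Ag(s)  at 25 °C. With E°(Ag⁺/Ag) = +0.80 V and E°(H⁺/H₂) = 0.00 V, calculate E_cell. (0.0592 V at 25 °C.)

The Ag⁺/Ag couple is the cathode, so E°_cell = 0.80 V; n = 2.
[H⁺] = 10^(−3.08) = 8.3 × 10^-4 M, and Q = [H⁺]^2 / ([Ag⁺]^2·P(H₂)) = 2.77 × 10^-4.
E = E° − (0.0592/2) log Q = 0.80 − (0.0592/2)(-3.558) = 0.905 V.

0.91 V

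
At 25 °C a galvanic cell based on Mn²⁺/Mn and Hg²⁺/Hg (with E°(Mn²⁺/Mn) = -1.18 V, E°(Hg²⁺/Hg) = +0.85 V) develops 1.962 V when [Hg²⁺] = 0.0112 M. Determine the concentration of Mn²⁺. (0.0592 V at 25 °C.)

From the Nernst equation, log Q = n(E° − E)/0.0592 = 2(2.03 − 1.962)/0.0592 = 2.297, so Q = 198.
With Q = [Mn²⁺]/[Hg²⁺] and the known concentrations, [Mn²⁺] in the numerator gives [Mn²⁺] = 2.2 M.

2.2 M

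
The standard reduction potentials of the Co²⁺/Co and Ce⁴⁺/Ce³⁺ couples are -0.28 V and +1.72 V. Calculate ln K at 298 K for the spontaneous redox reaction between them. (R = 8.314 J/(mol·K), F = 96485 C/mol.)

ln K = 155.8

E°_cell = +1.72 − (-0.28) = 2.00 V, with n = 2 electrons transferred.
At equilibrium E = 0, so the Nernst equation gives ln K = nFE°/RT = (2)(96485)(2.00)/((8.314)(298)) = 155.77.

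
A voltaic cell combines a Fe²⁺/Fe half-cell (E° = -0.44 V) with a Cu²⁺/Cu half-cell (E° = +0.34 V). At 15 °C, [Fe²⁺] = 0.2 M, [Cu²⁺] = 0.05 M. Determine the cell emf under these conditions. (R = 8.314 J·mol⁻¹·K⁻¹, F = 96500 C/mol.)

The Cu²⁺/Cu couple has the higher reduction potential and acts as the cathode, so E°_cell = +0.34 − (-0.44) = 0.78 V.
Balancing electrons gives n = 2; the reaction quotient is Q = [Fe²⁺]/[Cu²⁺] = 4.00.
E = E° − (RT/nF) ln Q = 0.78 − (8.314×288)/(2×96500) × (1.386) = 0.780 − 0.017 = 0.763 V.

0.763 V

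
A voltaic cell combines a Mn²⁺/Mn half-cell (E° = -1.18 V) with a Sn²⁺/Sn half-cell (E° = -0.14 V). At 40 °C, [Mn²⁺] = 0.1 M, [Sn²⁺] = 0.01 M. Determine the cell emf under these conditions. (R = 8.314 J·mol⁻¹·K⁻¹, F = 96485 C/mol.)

The Sn²⁺/Sn couple has the higher reduction potential and acts as the cathode, so E°_cell = -0.14 − (-1.18) = 1.04 V.
Balancing electrons gives n = 2; the reaction quotient is Q = [Mn²⁺]/[Sn²⁺] = 10.0.
E = E° − (RT/nF) ln Q = 1.04 − (8.314×313)/(2×96485) × (2.303) = 1.040 − 0.031 = 1.009 V.

1.01 V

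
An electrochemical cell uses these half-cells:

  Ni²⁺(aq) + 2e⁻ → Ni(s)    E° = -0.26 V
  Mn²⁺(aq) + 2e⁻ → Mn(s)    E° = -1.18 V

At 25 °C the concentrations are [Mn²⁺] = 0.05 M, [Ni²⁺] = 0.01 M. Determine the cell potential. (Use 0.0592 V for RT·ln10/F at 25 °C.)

0.899 V

The Ni²⁺/Ni couple has the higher reduction potential and acts as the cathode, so E°_cell = -0.26 − (-1.18) = 0.92 V.
Balancing electrons gives n = 2; the reaction quotient is Q = [Mn²⁺]/[Ni²⁺] = 5.00.
At 25 °C, E = E° − (0.0592/n) log Q = 0.92 − (0.0592/2)(0.699) = 0.920 − 0.021 = 0.899 V.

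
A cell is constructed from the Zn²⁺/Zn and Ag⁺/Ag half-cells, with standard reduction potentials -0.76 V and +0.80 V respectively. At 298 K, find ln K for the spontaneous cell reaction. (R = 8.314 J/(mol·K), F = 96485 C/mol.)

E°_cell = +0.80 − (-0.76) = 1.56 V, with n = 2 electrons transferred.
At equilibrium E = 0, so the Nernst equation gives ln K = nFE°/RT = (2)(96485)(1.56)/((8.314)(298)) = 121.50.

ln K = 121.5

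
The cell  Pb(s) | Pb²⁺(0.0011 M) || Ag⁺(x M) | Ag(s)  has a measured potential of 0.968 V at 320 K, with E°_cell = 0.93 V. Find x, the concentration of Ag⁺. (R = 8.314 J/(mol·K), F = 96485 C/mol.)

From the Nernst equation, ln Q = nF(E° − E)/RT = 2×96485×(0.93 − 0.968)/(8.314×320) = -2.756, so Q = 0.0635.
With Q = [Pb²⁺]/[Ag⁺]^2 and the known concentrations, [Ag⁺]^2 in the denominator gives [Ag⁺] = 0.13 M.

0.13 M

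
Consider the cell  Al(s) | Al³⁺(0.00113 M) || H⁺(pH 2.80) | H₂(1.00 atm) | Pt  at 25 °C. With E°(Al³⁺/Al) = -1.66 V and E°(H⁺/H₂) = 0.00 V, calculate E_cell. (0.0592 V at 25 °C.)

1.55 V

The hydrogen couple is the cathode, so E°_cell = 1.66 V; n = 6.
[H⁺] = 10^(−2.80) = 0.0016 M, and Q = [Al³⁺]^2·P(H₂)^3 / [H⁺]^6 = 8.06 × 10^10.
E = E° − (0.0592/6) log Q = 1.66 − (0.0592/6)(10.906) = 1.552 V.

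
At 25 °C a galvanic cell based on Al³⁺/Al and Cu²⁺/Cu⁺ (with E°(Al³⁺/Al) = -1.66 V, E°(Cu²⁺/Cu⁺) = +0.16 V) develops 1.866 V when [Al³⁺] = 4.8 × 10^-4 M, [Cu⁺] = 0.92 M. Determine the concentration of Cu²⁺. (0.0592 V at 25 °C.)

0.43 M

From the Nernst equation, log Q = n(E° − E)/0.0592 = 3(1.82 − 1.866)/0.0592 = -2.331, so Q = 0.00467.
With Q = [Al³⁺]·[Cu⁺]^3/[Cu²⁺]^3 and the known concentrations, [Cu²⁺]^3 in the denominator gives [Cu²⁺] = 0.43 M.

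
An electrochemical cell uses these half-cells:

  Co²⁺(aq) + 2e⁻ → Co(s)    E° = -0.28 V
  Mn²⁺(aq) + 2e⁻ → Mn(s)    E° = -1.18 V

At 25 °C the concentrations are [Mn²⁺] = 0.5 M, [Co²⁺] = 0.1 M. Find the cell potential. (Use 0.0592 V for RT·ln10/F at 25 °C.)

0.879 V

The Co²⁺/Co couple has the higher reduction potential and acts as the cathode, so E°_cell = -0.28 − (-1.18) = 0.90 V.
Balancing electrons gives n = 2; the reaction quotient is Q = [Mn²⁺]/[Co²⁺] = 5.00.
At 25 °C, E = E° − (0.0592/n) log Q = 0.90 − (0.0592/2)(0.699) = 0.900 − 0.021 = 0.879 V.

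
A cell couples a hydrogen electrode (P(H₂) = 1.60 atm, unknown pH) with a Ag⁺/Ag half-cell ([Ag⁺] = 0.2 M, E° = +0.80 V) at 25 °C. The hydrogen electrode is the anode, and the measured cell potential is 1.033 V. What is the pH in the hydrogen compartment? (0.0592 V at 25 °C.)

E°_cell = 0.80 V and n = 2.
log Q = n(E° − E)/0.0592 = 2×(0.80 − 1.033)/0.0592 = -7.872.
With Q = [H⁺]^2 / ([Ag⁺]^2·P(H₂)), solving for [H⁺] gives log[H⁺] = -4.533, so pH = 4.53.

pH = 4.53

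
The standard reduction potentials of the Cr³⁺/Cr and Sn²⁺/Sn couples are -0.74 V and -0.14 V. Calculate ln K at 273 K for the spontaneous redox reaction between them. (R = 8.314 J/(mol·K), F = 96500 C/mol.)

ln K = 153.1

E°_cell = -0.14 − (-0.74) = 0.60 V, with n = 6 electrons transferred.
At equilibrium E = 0, so the Nernst equation gives ln K = nFE°/RT = (6)(96500)(0.60)/((8.314)(273)) = 153.06.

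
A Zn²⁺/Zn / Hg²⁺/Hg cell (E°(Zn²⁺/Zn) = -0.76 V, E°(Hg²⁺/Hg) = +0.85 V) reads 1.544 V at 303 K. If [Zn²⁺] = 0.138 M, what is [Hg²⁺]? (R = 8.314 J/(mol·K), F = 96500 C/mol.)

8.8 × 10^-4 M

From the Nernst equation, ln Q = nF(E° − E)/RT = 2×96500×(1.61 − 1.544)/(8.314×303) = 5.056, so Q = 157.
With Q = [Zn²⁺]/[Hg²⁺] and the known concentrations, [Hg²⁺] in the denominator gives [Hg²⁺] = 8.8 × 10^-4 M.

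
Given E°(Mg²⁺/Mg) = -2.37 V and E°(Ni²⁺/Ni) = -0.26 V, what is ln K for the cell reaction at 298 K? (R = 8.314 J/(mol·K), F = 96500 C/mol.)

ln K = 164.4

E°_cell = -0.26 − (-2.37) = 2.11 V, with n = 2 electrons transferred.
At equilibrium E = 0, so the Nernst equation gives ln K = nFE°/RT = (2)(96500)(2.11)/((8.314)(298)) = 164.37.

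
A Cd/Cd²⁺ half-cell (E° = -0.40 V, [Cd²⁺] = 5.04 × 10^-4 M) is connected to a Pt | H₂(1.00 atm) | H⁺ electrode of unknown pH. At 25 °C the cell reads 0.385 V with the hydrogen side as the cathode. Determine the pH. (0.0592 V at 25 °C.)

E°_cell = 0.40 V and n = 2.
log Q = n(E° − E)/0.0592 = 2×(0.40 − 0.385)/0.0592 = 0.507.
With Q = [Cd²⁺]·P(H₂) / [H⁺]^2, solving for [H⁺] gives log[H⁺] = -1.902, so pH = 1.90.

pH = 1.90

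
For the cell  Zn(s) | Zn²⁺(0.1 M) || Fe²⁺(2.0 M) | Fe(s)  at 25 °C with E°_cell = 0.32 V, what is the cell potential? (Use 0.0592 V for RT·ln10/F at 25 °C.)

Balancing electrons gives n = 2; the reaction quotient is Q = [Zn²⁺]/[Fe²⁺] = 0.0500.
At 25 °C, E = E° − (0.0592/n) log Q = 0.32 − (0.0592/2)(-1.301) = 0.320 + 0.039 = 0.359 V.

0.359 V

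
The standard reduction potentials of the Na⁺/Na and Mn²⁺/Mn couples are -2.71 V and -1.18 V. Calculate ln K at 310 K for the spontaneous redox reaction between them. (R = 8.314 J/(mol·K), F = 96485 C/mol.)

ln K = 114.6

E°_cell = -1.18 − (-2.71) = 1.53 V, with n = 2 electrons transferred.
At equilibrium E = 0, so the Nernst equation gives ln K = nFE°/RT = (2)(96485)(1.53)/((8.314)(310)) = 114.55.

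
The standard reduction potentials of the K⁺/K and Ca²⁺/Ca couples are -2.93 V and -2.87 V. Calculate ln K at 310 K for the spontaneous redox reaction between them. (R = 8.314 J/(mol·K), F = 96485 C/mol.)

E°_cell = -2.87 − (-2.93) = 0.06 V, with n = 2 electrons transferred.
At equilibrium E = 0, so the Nernst equation gives ln K = nFE°/RT = (2)(96485)(0.06)/((8.314)(310)) = 4.49.

ln K = 4.5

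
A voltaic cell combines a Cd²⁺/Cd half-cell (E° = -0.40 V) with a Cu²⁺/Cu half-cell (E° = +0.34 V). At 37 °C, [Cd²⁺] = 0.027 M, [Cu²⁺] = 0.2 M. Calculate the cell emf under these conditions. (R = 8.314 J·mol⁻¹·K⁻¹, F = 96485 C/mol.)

The Cu²⁺/Cu couple has the higher reduction potential and acts as the cathode, so E°_cell = +0.34 − (-0.40) = 0.74 V.
Balancing electrons gives n = 2; the reaction quotient is Q = [Cd²⁺]/[Cu²⁺] = 0.135.
E = E° − (RT/nF) ln Q = 0.74 − (8.314×310)/(2×96485) × (-2.002) = 0.740 + 0.027 = 0.767 V.

0.767 V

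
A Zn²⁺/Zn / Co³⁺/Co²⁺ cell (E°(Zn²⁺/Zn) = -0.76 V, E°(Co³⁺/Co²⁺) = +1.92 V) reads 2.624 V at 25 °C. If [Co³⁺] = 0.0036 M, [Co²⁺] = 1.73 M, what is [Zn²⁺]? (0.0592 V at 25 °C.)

3.4 × 10^-4 M

From the Nernst equation, log Q = n(E° − E)/0.0592 = 2(2.68 − 2.624)/0.0592 = 1.892, so Q = 78.0.
With Q = [Zn²⁺]·[Co²⁺]^2/[Co³⁺]^2 and the known concentrations, [Zn²⁺] in the numerator gives [Zn²⁺] = 3.4 × 10^-4 M.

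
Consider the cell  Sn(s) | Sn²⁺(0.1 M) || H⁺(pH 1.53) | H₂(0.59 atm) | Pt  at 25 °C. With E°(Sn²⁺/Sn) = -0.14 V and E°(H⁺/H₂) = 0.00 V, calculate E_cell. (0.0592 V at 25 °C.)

The hydrogen couple is the cathode, so E°_cell = 0.14 V; n = 2.
[H⁺] = 10^(−1.53) = 0.030 M, and Q = [Sn²⁺]·P(H₂) / [H⁺]^2 = 67.7.
E = E° − (0.0592/2) log Q = 0.14 − (0.0592/2)(1.831) = 0.086 V.

0.086 V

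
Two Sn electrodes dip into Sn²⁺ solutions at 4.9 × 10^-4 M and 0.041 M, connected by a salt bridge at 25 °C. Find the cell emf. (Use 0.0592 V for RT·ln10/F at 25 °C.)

Both half-cells are Sn²⁺/Sn, so E°_cell = 0. The concentrated side is the cathode; the cell reaction moves Sn²⁺ from high to low concentration with n = 2.
Q = [Sn²⁺]_dilute/[Sn²⁺]_conc = 4.9 × 10^-4/0.041 = 0.0120.
E = 0 − (0.0592/2) log Q = −(0.0592/2)(-1.923) = 0.0569 V.

0.057 V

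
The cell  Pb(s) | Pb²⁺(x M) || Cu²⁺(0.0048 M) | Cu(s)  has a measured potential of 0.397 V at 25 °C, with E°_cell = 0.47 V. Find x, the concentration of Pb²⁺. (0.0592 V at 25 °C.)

1.4 M

From the Nernst equation, log Q = n(E° − E)/0.0592 = 2(0.47 − 0.397)/0.0592 = 2.466, so Q = 293.
With Q = [Pb²⁺]/[Cu²⁺] and the known concentrations, [Pb²⁺] in the numerator gives [Pb²⁺] = 1.4 M.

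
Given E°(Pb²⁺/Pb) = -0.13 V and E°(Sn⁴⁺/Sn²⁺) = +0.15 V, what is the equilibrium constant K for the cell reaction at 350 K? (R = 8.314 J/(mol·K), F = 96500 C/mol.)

1.2 × 10^8

E°_cell = +0.15 − (-0.13) = 0.28 V, with n = 2 electrons transferred.
At equilibrium E = 0, so the Nernst equation gives ln K = nFE°/RT = (2)(96500)(0.28)/((8.314)(350)) = 18.57.
K = e^18.57 = 1.2 × 10^8.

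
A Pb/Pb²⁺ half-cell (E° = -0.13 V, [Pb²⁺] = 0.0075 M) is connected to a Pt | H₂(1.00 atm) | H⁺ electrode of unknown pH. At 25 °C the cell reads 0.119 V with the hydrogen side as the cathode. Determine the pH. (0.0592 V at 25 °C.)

E°_cell = 0.13 V and n = 2.
log Q = n(E° − E)/0.0592 = 2×(0.13 − 0.119)/0.0592 = 0.372.
With Q = [Pb²⁺]·P(H₂) / [H⁺]^2, solving for [H⁺] gives log[H⁺] = -1.248, so pH = 1.25.

pH = 1.25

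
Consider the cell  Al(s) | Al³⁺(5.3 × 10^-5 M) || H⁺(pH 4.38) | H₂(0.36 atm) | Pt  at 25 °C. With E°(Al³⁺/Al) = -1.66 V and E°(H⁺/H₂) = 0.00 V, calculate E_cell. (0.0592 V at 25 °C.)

1.50 V

The hydrogen couple is the cathode, so E°_cell = 1.66 V; n = 6.
[H⁺] = 10^(−4.38) = 4.2 × 10^-5 M, and Q = [Al³⁺]^2·P(H₂)^3 / [H⁺]^6 = 2.5 × 10^16.
E = E° − (0.0592/6) log Q = 1.66 − (0.0592/6)(16.397) = 1.498 V.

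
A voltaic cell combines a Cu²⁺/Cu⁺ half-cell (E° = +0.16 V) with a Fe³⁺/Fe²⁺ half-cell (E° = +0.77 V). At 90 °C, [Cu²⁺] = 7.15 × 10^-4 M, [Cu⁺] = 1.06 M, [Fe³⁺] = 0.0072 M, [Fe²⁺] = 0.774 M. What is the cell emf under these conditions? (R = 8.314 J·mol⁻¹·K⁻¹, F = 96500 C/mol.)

The Fe³⁺/Fe²⁺ couple has the higher reduction potential and acts as the cathode, so E°_cell = +0.77 − (+0.16) = 0.61 V.
Balancing electrons gives n = 1; the reaction quotient is Q = [Cu²⁺]·[Fe²⁺]/([Cu⁺]·[Fe³⁺]) = 0.0725.
E = E° − (RT/nF) ln Q = 0.61 − (8.314×363)/(1×96500) × (-2.624) = 0.610 + 0.082 = 0.692 V.

0.692 V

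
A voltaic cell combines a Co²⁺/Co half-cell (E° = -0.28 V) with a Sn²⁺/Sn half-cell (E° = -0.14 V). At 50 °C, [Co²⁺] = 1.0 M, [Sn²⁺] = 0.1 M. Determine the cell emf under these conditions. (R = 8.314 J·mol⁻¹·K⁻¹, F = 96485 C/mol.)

The Sn²⁺/Sn couple has the higher reduction potential and acts as the cathode, so E°_cell = -0.14 − (-0.28) = 0.14 V.
Balancing electrons gives n = 2; the reaction quotient is Q = [Co²⁺]/[Sn²⁺] = 10.0.
E = E° − (RT/nF) ln Q = 0.14 − (8.314×323)/(2×96485) × (2.303) = 0.140 − 0.032 = 0.108 V.

0.108 V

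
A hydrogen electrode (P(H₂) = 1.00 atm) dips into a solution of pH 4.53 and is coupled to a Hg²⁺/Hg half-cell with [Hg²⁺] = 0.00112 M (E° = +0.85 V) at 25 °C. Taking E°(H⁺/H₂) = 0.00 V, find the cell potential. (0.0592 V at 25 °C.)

1.03 V

The Hg²⁺/Hg couple is the cathode, so E°_cell = 0.85 V; n = 2.
[H⁺] = 10^(−4.53) = 3 × 10^-5 M, and Q = [H⁺]^2 / ([Hg²⁺]·P(H₂)) = 7.78 × 10^-7.
E = E° − (0.0592/2) log Q = 0.85 − (0.0592/2)(-6.109) = 1.031 V.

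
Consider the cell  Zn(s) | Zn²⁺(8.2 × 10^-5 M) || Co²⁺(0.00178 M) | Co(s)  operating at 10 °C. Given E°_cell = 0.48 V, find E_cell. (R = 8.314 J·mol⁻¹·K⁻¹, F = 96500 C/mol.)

Balancing electrons gives n = 2; the reaction quotient is Q = [Zn²⁺]/[Co²⁺] = 0.0461.
E = E° − (RT/nF) ln Q = 0.48 − (8.314×283)/(2×96500) × (-3.078) = 0.480 + 0.038 = 0.518 V.

0.518 V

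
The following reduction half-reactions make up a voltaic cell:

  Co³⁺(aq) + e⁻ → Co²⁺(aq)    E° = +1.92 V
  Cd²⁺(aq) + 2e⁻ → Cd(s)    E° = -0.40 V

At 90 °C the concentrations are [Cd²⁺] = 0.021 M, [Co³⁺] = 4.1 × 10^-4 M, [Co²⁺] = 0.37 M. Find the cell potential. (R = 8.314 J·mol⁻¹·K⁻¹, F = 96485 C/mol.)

2.17 V

The Co³⁺/Co²⁺ couple has the higher reduction potential and acts as the cathode, so E°_cell = +1.92 − (-0.40) = 2.32 V.
Balancing electrons gives n = 2; the reaction quotient is Q = [Cd²⁺]·[Co²⁺]^2/[Co³⁺]^2 = 1.71 × 10^4.
E = E° − (RT/nF) ln Q = 2.32 − (8.314×363)/(2×96485) × (9.747) = 2.320 − 0.152 = 2.168 V.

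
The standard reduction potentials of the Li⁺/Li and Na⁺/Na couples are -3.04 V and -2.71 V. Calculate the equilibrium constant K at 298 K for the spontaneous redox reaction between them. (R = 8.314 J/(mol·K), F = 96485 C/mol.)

3.8 × 10^5

E°_cell = -2.71 − (-3.04) = 0.33 V, with n = 1 electron transferred.
At equilibrium E = 0, so the Nernst equation gives ln K = nFE°/RT = (1)(96485)(0.33)/((8.314)(298)) = 12.85.
K = e^12.85 = 3.8 × 10^5.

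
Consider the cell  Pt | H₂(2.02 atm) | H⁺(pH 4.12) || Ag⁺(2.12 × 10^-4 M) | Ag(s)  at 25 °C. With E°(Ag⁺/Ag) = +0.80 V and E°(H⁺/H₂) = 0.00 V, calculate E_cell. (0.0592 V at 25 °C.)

The Ag⁺/Ag couple is the cathode, so E°_cell = 0.80 V; n = 2.
[H⁺] = 10^(−4.12) = 7.6 × 10^-5 M, and Q = [H⁺]^2 / ([Ag⁺]^2·P(H₂)) = 0.0634.
E = E° − (0.0592/2) log Q = 0.80 − (0.0592/2)(-1.198) = 0.835 V.

0.84 V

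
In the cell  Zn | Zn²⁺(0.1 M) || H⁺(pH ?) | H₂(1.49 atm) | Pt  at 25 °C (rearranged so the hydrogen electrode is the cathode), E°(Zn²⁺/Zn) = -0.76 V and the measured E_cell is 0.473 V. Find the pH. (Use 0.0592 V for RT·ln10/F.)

E°_cell = 0.76 V and n = 2.
log Q = n(E° − E)/0.0592 = 2×(0.76 − 0.473)/0.0592 = 9.696.
With Q = [Zn²⁺]·P(H₂) / [H⁺]^2, solving for [H⁺] gives log[H⁺] = -5.261, so pH = 5.26.

pH = 5.26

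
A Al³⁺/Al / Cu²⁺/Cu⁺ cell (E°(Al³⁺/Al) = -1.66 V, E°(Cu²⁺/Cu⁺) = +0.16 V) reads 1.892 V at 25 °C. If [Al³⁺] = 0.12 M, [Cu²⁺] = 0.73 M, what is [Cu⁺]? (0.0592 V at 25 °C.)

From the Nernst equation, log Q = n(E° − E)/0.0592 = 3(1.82 − 1.892)/0.0592 = -3.649, so Q = 2.25 × 10^-4.
With Q = [Al³⁺]·[Cu⁺]^3/[Cu²⁺]^3 and the known concentrations, [Cu⁺]^3 in the numerator gives [Cu⁺] = 0.09 M.

0.09 M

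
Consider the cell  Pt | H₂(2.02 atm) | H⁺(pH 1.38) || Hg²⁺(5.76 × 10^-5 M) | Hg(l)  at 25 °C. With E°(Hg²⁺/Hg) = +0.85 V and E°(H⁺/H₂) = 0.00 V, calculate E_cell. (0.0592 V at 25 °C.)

0.82 V

The Hg²⁺/Hg couple is the cathode, so E°_cell = 0.85 V; n = 2.
[H⁺] = 10^(−1.38) = 0.042 M, and Q = [H⁺]^2 / ([Hg²⁺]·P(H₂)) = 14.9.
E = E° − (0.0592/2) log Q = 0.85 − (0.0592/2)(1.174) = 0.815 V.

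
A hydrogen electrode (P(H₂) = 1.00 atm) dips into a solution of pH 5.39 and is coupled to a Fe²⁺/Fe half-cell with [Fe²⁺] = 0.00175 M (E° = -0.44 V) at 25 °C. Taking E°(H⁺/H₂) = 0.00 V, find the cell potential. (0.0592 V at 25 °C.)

The hydrogen couple is the cathode, so E°_cell = 0.44 V; n = 2.
[H⁺] = 10^(−5.39) = 4.1 × 10^-6 M, and Q = [Fe²⁺]·P(H₂) / [H⁺]^2 = 1.05 × 10^8.
E = E° − (0.0592/2) log Q = 0.44 − (0.0592/2)(8.023) = 0.203 V.

0.20 V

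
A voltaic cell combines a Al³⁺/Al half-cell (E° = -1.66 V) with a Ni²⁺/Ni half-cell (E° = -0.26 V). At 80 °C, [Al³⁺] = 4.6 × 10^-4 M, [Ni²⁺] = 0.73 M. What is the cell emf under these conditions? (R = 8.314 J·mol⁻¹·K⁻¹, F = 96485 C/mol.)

1.47 V

The Ni²⁺/Ni couple has the higher reduction potential and acts as the cathode, so E°_cell = -0.26 − (-1.66) = 1.40 V.
Balancing electrons gives n = 6; the reaction quotient is Q = [Al³⁺]^2/[Ni²⁺]^3 = 5.44 × 10^-7.
E = E° − (RT/nF) ln Q = 1.40 − (8.314×353)/(6×96485) × (-14.424) = 1.400 + 0.073 = 1.473 V.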